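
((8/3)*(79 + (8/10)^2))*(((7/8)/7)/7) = 1991/525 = 3.79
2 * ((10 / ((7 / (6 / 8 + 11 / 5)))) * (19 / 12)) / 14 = 1121 / 1176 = 0.95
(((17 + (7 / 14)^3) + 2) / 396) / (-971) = -17 / 341792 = -0.00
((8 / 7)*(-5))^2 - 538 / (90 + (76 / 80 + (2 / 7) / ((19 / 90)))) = 322720280 / 12030823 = 26.82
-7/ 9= -0.78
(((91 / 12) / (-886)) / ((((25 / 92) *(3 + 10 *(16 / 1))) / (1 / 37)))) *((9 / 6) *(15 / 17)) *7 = -43953 / 908389220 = -0.00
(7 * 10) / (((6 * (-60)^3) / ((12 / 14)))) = -1 / 21600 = -0.00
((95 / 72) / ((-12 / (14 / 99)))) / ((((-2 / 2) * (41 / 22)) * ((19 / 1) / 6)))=35 / 13284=0.00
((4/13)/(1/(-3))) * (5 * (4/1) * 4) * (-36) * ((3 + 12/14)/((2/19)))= 8864640/91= 97413.63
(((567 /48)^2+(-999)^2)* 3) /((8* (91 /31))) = 23763729861 /186368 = 127509.71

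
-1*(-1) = 1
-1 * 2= -2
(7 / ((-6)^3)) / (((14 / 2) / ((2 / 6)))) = -1 / 648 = -0.00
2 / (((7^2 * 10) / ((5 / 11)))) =1 / 539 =0.00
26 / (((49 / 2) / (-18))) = -936 / 49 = -19.10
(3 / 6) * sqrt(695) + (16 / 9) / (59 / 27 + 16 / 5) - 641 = -465767 / 727 + sqrt(695) / 2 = -627.49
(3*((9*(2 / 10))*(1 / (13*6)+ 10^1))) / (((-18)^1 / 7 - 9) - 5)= -49203 / 15080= -3.26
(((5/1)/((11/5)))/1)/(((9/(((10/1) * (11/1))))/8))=2000/9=222.22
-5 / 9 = -0.56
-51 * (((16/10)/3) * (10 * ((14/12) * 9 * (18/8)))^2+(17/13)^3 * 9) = -6675228279/4394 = -1519168.93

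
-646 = -646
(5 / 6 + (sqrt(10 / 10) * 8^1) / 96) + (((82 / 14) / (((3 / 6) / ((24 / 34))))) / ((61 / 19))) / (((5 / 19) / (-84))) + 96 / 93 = -1581960811 / 1928820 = -820.17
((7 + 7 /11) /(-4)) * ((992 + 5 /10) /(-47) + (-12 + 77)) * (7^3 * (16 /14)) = -1543500 /47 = -32840.43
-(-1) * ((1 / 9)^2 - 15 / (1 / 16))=-239.99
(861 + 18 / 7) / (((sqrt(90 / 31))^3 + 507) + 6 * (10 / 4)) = 1740837085 / 1052183202 - 312325 * sqrt(310) / 350727734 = 1.64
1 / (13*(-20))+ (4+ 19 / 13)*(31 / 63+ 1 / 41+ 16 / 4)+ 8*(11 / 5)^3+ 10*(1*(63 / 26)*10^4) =242417.54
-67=-67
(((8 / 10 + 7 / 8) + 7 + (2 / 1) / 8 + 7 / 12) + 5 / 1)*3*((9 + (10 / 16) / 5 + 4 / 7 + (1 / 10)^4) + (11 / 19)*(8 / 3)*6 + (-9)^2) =231459652803 / 53200000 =4350.75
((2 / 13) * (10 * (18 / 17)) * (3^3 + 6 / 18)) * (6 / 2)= 133.57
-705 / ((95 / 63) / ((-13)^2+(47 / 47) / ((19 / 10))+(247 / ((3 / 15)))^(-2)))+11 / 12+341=-27443175493171 / 347751300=-78916.10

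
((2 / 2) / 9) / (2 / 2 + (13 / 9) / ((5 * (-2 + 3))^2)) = 25 / 238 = 0.11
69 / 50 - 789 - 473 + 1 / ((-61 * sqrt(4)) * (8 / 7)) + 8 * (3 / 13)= -399285339 / 317200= -1258.78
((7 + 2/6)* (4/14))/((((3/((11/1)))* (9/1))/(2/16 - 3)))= -2783/1134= -2.45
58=58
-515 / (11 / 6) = -280.91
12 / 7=1.71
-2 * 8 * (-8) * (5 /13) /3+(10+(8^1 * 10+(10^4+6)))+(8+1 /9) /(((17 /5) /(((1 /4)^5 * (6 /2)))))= 10112.42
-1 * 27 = -27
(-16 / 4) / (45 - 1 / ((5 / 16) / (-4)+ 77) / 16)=-19692 / 221531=-0.09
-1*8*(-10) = 80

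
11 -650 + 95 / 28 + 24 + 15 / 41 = -701705 / 1148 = -611.24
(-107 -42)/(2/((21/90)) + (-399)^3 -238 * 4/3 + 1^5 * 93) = 3129/1333949710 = 0.00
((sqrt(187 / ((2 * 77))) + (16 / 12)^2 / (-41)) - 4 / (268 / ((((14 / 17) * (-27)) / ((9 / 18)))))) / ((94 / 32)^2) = 66749440 / 928422819 + 128 * sqrt(238) / 15463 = 0.20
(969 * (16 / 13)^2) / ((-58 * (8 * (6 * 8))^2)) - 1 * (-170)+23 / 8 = 172.87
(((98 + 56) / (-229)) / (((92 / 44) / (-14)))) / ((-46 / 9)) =-106722 / 121141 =-0.88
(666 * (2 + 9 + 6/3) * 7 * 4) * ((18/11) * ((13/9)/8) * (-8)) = -6303024/11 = -573002.18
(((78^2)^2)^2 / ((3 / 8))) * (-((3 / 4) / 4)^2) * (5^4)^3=-31359429260630859375000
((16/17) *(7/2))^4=9834496/83521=117.75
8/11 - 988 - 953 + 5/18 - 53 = -394613/198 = -1992.99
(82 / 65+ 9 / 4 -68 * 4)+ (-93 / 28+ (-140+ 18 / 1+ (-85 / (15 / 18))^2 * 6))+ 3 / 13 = 56447683 / 910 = 62030.42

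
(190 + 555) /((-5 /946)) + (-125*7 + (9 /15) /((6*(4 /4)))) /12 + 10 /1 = -16922029 /120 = -141016.91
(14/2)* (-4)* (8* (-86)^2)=-1656704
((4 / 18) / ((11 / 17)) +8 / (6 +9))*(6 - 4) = 868 / 495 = 1.75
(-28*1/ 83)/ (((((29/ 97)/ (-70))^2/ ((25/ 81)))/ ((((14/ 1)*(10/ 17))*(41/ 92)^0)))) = -4518201800000/ 96118731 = -47006.47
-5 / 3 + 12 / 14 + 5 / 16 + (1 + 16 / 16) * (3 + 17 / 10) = 14957 / 1680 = 8.90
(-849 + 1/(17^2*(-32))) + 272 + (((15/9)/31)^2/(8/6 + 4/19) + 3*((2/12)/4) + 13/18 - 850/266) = -67794807778351/117019447776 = -579.35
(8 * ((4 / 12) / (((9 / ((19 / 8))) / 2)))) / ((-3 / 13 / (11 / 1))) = -5434 / 81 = -67.09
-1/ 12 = -0.08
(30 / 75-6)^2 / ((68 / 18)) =3528 / 425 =8.30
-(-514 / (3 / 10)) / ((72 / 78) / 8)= 133640 / 9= 14848.89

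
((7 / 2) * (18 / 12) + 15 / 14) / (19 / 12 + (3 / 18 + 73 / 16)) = 708 / 707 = 1.00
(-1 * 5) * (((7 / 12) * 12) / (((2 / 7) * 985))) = -49 / 394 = -0.12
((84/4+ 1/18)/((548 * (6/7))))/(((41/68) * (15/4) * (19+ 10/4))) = 90202/97820055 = 0.00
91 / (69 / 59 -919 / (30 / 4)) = -80535 / 107407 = -0.75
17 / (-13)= -17 / 13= -1.31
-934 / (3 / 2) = -1868 / 3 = -622.67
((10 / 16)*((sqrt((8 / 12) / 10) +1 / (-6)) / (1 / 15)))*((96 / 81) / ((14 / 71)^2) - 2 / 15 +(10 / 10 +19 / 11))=-3008485 / 58212 +601697*sqrt(15) / 29106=28.38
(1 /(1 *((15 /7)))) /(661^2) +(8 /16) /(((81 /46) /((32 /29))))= 1607874761 /5131637145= 0.31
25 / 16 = 1.56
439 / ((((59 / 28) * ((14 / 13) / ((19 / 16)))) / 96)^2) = 3856744944 / 3481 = 1107941.67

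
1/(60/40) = 2/3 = 0.67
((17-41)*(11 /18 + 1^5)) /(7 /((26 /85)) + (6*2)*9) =-3016 /10209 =-0.30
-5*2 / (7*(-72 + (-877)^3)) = 0.00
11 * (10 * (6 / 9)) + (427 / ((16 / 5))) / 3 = 1885 / 16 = 117.81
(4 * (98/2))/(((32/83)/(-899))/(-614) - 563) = -91629676/263201569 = -0.35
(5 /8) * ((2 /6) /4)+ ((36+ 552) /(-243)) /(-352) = 1681 /28512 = 0.06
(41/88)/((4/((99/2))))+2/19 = 7139/1216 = 5.87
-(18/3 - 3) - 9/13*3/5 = -222/65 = -3.42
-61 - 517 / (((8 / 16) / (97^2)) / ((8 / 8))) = -9728967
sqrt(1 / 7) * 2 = 2 * sqrt(7) / 7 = 0.76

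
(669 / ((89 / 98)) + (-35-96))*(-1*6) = -323418 / 89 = -3633.91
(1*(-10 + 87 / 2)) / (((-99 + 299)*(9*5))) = 67 / 18000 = 0.00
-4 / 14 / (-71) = 0.00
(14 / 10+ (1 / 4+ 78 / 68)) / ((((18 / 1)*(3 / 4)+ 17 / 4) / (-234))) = -222534 / 6035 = -36.87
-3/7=-0.43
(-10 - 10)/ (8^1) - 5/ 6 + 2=-4/ 3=-1.33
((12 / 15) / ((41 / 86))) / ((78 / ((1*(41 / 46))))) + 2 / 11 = 9916 / 49335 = 0.20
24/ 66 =0.36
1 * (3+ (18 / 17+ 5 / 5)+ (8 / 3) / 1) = 7.73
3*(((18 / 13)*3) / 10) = 81 / 65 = 1.25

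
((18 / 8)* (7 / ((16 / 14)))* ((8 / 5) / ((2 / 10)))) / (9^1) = 49 / 4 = 12.25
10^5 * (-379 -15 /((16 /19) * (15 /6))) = -38612500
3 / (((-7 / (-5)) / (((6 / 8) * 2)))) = 45 / 14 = 3.21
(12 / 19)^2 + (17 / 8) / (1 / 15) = 93207 / 2888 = 32.27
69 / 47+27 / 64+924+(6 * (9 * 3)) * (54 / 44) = 1124.71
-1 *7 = -7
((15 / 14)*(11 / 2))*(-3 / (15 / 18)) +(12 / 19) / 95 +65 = 1106633 / 25270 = 43.79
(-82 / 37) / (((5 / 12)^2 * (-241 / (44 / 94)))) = 259776 / 10477475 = 0.02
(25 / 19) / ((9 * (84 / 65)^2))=105625 / 1206576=0.09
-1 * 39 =-39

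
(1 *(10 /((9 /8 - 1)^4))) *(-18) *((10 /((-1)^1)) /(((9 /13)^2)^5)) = 112933676522700800 /387420489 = 291501558.98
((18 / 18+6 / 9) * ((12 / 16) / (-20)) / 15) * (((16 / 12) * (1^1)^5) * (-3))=1 / 60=0.02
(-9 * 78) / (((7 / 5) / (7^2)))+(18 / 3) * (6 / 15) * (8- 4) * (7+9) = -122082 / 5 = -24416.40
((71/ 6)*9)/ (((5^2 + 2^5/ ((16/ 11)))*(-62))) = -213/ 5828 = -0.04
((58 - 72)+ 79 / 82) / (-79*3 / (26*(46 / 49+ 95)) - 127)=21776599 / 212302305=0.10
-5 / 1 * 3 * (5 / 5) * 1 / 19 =-15 / 19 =-0.79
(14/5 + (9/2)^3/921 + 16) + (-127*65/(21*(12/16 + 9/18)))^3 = -31100190.24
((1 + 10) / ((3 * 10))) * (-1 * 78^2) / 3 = -743.60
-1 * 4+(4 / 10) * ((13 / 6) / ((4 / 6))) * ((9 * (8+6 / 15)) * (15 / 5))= 7271 / 25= 290.84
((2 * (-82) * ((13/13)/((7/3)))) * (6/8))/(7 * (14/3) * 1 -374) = 1107/7168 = 0.15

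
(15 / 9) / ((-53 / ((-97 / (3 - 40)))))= -485 / 5883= -0.08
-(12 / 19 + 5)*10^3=-107000 / 19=-5631.58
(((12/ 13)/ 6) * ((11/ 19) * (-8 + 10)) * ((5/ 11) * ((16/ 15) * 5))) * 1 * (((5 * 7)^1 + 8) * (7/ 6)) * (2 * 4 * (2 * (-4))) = -3082240/ 2223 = -1386.52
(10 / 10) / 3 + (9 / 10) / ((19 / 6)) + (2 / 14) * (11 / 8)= 12991 / 15960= 0.81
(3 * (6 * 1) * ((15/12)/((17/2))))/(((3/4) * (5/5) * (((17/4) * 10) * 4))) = 6/289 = 0.02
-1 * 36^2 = -1296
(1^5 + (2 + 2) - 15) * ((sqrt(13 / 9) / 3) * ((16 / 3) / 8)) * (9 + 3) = -80 * sqrt(13) / 9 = -32.05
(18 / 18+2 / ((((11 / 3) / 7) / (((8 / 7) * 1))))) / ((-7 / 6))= -354 / 77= -4.60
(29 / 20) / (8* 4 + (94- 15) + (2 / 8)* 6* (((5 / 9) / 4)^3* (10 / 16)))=1804032 / 138104885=0.01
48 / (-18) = -8 / 3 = -2.67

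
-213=-213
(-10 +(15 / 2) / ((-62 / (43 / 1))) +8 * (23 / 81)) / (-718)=129869 / 7211592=0.02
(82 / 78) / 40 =41 / 1560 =0.03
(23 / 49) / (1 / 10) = 230 / 49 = 4.69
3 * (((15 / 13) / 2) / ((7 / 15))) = 675 / 182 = 3.71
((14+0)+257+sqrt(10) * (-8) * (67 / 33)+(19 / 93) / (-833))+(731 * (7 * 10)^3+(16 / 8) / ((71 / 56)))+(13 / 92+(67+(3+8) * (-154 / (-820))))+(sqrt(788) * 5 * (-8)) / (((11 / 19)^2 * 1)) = -28880 * sqrt(197) / 121-536 * sqrt(10) / 33+26009983463710471733 / 103735639140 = 250729940.42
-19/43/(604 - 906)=19/12986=0.00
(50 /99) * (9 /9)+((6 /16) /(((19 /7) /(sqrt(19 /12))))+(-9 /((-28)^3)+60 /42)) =7 * sqrt(57) /304+4203131 /2173248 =2.11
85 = 85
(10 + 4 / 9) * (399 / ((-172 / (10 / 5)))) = -6251 / 129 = -48.46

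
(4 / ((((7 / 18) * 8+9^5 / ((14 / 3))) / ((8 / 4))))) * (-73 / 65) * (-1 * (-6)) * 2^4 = -7064064 / 103656475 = -0.07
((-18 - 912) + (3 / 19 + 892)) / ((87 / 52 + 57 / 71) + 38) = -2654548 / 2839303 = -0.93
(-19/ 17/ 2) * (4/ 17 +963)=-311125/ 578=-538.28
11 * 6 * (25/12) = 275/2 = 137.50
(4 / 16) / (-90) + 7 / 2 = 1259 / 360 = 3.50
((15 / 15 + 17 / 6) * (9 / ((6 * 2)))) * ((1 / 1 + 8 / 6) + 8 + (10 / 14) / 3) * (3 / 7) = 2553 / 196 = 13.03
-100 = -100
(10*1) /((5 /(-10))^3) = -80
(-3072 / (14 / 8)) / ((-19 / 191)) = 2347008 / 133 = 17646.68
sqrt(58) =7.62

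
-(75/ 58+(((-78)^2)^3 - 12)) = -225199600693.29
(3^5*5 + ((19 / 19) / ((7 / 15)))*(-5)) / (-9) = -2810 / 21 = -133.81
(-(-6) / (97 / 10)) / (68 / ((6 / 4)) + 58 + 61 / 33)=660 / 112229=0.01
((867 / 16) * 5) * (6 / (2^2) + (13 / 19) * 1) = 359805 / 608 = 591.78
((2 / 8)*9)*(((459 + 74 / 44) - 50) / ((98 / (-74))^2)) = 111320235 / 211288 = 526.86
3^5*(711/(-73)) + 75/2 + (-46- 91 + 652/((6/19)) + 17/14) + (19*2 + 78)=-435943/1533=-284.37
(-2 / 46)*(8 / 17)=-8 / 391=-0.02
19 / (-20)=-19 / 20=-0.95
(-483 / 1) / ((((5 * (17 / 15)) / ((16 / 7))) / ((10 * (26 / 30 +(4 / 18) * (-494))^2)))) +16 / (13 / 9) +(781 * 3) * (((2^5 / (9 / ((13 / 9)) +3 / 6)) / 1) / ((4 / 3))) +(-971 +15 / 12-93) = -32164836153353 / 1392300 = -23101943.66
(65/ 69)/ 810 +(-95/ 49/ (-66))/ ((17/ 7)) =97001/ 7316001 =0.01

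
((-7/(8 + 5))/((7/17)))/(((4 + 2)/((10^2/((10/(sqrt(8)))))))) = -170 *sqrt(2)/39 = -6.16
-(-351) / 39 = 9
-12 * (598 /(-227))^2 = -83.28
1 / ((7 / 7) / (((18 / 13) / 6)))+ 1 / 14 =55 / 182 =0.30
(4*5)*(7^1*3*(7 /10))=294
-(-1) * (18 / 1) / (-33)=-6 / 11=-0.55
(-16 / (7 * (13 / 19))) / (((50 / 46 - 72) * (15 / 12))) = 27968 / 742105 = 0.04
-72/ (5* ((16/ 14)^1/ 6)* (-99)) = 42/ 55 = 0.76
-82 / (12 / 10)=-205 / 3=-68.33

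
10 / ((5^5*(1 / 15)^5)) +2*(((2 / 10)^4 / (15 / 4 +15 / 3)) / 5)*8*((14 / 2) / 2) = 37968782 / 15625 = 2430.00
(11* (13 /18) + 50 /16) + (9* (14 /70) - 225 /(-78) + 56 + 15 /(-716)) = 60092261 /837720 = 71.73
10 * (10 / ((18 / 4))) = 22.22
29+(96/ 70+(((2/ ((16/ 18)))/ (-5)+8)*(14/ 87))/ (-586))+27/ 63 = 15701399/ 509820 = 30.80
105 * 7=735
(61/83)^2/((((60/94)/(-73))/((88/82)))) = -280868522/4236735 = -66.29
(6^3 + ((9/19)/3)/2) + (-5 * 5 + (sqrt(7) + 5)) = sqrt(7) + 7451/38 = 198.72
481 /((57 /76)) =641.33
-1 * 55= -55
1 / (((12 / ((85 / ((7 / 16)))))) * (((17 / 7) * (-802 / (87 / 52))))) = -145 / 10426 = -0.01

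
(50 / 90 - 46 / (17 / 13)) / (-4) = 8.66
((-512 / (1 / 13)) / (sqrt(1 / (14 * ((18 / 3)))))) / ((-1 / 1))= 13312 * sqrt(21)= 61003.25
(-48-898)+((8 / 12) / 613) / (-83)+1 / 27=-1299500557 / 1373733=-945.96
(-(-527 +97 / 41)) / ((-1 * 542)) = -10755 / 11111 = -0.97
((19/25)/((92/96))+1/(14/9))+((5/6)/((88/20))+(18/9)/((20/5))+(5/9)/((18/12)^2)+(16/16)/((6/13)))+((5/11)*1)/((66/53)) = 773814493/157796100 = 4.90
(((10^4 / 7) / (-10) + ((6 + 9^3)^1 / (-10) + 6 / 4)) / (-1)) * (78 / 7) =117312 / 49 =2394.12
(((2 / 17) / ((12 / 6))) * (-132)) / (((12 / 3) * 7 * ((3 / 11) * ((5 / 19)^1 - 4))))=2299 / 8449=0.27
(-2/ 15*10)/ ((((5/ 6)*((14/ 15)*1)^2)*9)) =-10/ 49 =-0.20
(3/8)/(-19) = -3/152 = -0.02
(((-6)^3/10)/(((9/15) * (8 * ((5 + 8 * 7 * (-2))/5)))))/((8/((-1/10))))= -9/3424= -0.00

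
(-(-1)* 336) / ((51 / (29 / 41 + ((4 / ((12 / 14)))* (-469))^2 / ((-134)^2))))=1762.25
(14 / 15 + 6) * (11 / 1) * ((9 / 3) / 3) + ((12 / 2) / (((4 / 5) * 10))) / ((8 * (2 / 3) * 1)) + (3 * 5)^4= 48673351 / 960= 50701.41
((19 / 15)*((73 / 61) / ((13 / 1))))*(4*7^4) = 13320748 / 11895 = 1119.86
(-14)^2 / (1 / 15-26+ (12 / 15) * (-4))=-2940 / 437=-6.73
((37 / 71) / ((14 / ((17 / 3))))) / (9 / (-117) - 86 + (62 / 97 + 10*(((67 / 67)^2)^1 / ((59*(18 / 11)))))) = -140390913 / 56796158048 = -0.00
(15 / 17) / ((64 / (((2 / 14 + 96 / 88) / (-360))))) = -95 / 2010624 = -0.00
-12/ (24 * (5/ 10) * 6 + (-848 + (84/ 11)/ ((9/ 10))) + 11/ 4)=1584/ 100949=0.02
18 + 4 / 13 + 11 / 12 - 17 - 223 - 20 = -37561 / 156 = -240.78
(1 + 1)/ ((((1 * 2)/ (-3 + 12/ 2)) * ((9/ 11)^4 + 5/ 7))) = 307461/ 119132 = 2.58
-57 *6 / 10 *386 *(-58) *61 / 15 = 77843076 / 25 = 3113723.04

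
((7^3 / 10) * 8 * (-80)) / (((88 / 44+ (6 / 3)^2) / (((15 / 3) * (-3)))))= 54880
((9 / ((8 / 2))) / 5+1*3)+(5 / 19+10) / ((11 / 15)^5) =3172700361 / 61199380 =51.84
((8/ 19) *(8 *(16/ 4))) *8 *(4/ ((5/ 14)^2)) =1605632/ 475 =3380.28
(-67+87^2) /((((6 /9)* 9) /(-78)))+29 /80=-97525.64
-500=-500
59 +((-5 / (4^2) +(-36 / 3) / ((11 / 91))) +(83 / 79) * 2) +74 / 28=-3488343 / 97328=-35.84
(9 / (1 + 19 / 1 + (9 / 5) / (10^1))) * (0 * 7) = 0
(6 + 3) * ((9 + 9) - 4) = 126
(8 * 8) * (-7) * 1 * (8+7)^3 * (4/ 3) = -2016000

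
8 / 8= 1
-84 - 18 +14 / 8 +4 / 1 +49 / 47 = -95.21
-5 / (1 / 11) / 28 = -55 / 28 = -1.96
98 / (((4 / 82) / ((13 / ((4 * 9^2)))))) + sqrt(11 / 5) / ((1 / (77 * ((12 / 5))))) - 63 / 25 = 632513 / 8100 + 924 * sqrt(55) / 25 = 352.19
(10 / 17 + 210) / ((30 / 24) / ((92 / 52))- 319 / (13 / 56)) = -4281680 / 27924931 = -0.15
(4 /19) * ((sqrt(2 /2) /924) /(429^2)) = 0.00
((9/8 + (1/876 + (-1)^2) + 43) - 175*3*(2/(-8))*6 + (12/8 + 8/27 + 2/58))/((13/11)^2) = 46170427985/77278968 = 597.45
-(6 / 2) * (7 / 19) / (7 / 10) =-30 / 19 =-1.58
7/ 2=3.50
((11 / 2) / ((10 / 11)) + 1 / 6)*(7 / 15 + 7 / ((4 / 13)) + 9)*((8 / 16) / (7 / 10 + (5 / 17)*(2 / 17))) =208371601 / 1528560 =136.32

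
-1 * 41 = -41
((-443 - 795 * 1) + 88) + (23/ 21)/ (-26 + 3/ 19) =-11858087/ 10311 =-1150.04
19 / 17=1.12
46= 46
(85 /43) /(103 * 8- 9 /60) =1700 /708511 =0.00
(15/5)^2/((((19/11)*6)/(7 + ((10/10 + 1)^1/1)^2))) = 9.55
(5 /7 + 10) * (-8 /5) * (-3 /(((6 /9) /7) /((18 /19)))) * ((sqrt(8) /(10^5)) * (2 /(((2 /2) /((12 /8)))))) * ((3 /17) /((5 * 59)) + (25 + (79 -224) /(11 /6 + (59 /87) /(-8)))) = -128861238123 * sqrt(2) /72476153125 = -2.51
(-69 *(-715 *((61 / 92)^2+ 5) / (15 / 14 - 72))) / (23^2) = -230435205 / 32218216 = -7.15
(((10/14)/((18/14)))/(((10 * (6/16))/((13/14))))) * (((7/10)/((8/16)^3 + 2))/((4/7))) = 182/2295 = 0.08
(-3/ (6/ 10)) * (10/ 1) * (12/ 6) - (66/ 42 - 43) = -410/ 7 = -58.57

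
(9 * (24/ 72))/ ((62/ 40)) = 60/ 31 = 1.94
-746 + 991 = 245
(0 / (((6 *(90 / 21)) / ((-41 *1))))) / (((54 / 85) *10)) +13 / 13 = 1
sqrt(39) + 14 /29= 6.73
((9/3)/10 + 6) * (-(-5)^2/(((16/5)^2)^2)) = -1.50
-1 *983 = -983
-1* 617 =-617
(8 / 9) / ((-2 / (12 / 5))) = -1.07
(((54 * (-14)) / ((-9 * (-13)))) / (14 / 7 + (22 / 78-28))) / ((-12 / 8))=-168 / 1003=-0.17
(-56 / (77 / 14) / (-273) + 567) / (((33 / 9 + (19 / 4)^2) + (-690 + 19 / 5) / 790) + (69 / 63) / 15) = 161426672400 / 7240542023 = 22.29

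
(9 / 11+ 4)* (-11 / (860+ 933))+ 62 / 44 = 4947 / 3586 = 1.38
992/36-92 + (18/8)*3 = -2077/36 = -57.69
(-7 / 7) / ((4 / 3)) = -3 / 4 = -0.75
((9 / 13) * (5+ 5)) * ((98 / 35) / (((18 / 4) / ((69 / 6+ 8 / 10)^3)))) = 13026069 / 1625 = 8016.04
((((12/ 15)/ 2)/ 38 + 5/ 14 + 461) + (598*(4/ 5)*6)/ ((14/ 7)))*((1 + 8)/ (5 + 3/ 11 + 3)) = 49944213/ 24206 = 2063.30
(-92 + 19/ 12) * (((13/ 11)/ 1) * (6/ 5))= -2821/ 22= -128.23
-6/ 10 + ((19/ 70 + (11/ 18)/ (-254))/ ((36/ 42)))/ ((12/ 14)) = -192433/ 822960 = -0.23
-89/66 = -1.35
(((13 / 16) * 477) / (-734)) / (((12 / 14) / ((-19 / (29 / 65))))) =17869215 / 681152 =26.23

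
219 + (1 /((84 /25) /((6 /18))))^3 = 219.00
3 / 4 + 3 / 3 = 7 / 4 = 1.75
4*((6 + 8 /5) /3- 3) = -28 /15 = -1.87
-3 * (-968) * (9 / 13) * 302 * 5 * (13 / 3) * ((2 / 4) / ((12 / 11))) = 6029430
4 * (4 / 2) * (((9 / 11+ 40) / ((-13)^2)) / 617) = 3592 / 1147003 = 0.00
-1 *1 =-1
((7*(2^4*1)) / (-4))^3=-21952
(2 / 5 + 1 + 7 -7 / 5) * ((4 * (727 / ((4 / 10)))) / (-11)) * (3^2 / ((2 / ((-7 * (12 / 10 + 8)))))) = 1340720.18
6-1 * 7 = -1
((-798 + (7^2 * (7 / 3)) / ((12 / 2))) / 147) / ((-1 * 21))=2003 / 7938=0.25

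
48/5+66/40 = 45/4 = 11.25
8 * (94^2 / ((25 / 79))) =5584352 / 25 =223374.08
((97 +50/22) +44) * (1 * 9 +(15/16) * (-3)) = 1773/2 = 886.50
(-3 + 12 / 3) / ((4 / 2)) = 1 / 2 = 0.50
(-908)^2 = 824464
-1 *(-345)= 345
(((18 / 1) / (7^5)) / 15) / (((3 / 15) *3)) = 2 / 16807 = 0.00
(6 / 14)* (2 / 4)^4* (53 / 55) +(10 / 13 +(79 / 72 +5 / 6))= 1964393 / 720720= 2.73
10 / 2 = 5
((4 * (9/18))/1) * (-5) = -10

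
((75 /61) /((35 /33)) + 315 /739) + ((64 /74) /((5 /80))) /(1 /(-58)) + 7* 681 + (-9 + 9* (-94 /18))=45650946353 /11675461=3909.99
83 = 83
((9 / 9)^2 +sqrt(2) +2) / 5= sqrt(2) / 5 +3 / 5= 0.88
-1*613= -613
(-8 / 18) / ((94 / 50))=-0.24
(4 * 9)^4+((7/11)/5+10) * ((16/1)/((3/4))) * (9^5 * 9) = 6407315136/55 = 116496638.84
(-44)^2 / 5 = 1936 / 5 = 387.20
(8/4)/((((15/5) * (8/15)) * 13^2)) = 0.01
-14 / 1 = -14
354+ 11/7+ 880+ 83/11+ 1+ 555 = 138532/77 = 1799.12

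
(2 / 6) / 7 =1 / 21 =0.05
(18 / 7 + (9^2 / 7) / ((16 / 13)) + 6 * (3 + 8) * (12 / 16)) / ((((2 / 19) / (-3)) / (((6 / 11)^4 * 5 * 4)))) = -317880450 / 102487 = -3101.67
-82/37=-2.22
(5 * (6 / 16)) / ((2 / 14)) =105 / 8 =13.12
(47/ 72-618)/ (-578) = 44449/ 41616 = 1.07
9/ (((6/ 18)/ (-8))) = -216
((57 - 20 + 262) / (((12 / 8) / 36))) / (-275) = -7176 / 275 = -26.09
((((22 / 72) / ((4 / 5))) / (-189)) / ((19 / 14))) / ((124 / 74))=-2035 / 2290032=-0.00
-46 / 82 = -23 / 41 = -0.56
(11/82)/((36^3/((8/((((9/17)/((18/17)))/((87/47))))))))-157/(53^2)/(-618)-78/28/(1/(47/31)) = -993302096149271/235194235402392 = -4.22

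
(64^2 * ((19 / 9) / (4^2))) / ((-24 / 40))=-24320 / 27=-900.74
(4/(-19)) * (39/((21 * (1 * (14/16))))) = -416/931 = -0.45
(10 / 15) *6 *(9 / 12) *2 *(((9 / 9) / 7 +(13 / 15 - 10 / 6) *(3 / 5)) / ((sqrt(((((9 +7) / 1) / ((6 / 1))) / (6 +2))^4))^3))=-258066 / 175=-1474.66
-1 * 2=-2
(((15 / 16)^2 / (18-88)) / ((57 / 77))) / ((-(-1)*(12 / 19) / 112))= -385 / 128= -3.01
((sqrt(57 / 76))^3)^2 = 27 / 64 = 0.42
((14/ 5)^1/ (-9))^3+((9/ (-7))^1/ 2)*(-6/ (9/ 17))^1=4628167/ 637875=7.26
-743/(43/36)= -26748/43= -622.05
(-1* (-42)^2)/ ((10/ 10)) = -1764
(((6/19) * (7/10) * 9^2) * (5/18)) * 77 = 14553/38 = 382.97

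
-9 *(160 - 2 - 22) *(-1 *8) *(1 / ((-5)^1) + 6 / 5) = 9792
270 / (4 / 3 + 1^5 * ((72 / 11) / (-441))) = 218295 / 1066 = 204.78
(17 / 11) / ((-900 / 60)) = -17 / 165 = -0.10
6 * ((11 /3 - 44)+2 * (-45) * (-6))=2998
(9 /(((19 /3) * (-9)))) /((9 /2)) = -0.04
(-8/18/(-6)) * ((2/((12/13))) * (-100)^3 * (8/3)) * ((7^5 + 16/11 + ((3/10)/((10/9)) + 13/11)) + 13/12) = -57695316640000/8019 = -7194826866.19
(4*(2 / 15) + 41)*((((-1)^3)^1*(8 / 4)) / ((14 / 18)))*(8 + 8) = -8544 / 5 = -1708.80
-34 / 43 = -0.79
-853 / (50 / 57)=-48621 / 50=-972.42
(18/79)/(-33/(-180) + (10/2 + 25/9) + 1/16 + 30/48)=12960/491933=0.03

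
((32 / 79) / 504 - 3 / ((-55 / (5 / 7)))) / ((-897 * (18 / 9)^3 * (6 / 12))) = -311 / 28061748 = -0.00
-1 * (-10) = 10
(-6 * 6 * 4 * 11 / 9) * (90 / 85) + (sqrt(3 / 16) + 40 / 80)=-6319 / 34 + sqrt(3) / 4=-185.42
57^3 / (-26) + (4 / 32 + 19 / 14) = -5184325 / 728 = -7121.33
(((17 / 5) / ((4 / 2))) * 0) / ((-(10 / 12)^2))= 0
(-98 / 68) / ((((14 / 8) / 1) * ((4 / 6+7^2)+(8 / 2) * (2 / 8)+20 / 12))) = -42 / 2669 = -0.02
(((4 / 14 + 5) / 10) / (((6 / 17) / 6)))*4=1258 / 35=35.94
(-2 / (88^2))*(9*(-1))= 9 / 3872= 0.00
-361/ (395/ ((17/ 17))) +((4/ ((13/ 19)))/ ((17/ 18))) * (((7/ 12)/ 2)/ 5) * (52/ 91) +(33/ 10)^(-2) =-0.62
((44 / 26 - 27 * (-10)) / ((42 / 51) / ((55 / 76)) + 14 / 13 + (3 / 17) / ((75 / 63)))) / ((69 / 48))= 264193600 / 3303237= 79.98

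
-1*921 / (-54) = 307 / 18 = 17.06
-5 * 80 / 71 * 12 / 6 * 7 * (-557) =3119200 / 71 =43932.39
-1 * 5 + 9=4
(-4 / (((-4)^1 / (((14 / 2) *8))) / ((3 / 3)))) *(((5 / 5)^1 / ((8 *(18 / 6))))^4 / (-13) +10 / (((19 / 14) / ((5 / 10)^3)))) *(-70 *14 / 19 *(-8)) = 129446521015 / 6082128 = 21283.10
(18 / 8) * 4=9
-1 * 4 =-4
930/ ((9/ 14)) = 4340/ 3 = 1446.67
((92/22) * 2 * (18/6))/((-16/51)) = -3519/44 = -79.98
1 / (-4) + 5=19 / 4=4.75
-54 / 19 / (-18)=3 / 19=0.16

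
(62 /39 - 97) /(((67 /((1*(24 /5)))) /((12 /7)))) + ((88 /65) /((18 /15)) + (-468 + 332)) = -13406348 /91455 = -146.59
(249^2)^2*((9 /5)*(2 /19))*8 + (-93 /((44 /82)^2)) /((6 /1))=535840127796847 /91960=5826882642.42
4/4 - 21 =-20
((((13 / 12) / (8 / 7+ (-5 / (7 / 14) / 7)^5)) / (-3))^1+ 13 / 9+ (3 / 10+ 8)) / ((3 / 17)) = 89912133 / 1615840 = 55.64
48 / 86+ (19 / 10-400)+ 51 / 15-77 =-202591 / 430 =-471.14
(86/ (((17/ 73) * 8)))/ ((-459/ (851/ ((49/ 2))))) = -2671289/ 764694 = -3.49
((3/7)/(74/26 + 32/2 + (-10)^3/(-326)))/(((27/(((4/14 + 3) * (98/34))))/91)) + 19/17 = 12375452/7104555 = 1.74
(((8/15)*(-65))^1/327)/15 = -104/14715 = -0.01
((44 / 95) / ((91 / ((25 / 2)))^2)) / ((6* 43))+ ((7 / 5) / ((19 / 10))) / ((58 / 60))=897369035 / 1177210398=0.76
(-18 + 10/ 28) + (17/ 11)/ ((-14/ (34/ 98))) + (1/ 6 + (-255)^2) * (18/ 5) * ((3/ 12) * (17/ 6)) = 25022006851/ 150920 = 165796.49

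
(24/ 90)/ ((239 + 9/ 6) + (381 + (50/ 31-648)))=-248/ 23145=-0.01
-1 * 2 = -2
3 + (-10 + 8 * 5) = 33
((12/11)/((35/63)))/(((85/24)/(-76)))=-196992/4675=-42.14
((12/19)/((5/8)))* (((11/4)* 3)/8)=99/95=1.04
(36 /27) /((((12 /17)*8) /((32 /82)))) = 34 /369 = 0.09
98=98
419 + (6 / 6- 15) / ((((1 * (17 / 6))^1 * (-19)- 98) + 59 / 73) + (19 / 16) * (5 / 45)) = 664760359 / 1586189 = 419.09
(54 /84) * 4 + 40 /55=254 /77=3.30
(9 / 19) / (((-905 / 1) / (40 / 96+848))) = -30543 / 68780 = -0.44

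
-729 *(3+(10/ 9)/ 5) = -2349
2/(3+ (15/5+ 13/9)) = 0.27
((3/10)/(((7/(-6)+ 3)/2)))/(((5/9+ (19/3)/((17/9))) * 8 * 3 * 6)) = 0.00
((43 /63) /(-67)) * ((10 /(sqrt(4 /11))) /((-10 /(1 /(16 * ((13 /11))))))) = 473 * sqrt(11) /1755936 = 0.00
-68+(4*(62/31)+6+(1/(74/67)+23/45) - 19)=-238373/3330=-71.58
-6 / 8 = -3 / 4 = -0.75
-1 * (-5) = 5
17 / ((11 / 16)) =272 / 11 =24.73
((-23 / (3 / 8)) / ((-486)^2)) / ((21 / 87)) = -1334 / 1240029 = -0.00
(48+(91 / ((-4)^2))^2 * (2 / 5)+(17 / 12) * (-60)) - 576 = -384039 / 640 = -600.06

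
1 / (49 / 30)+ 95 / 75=1.88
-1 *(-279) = 279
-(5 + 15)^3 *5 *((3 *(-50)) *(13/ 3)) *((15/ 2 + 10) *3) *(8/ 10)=1092000000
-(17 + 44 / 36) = -164 / 9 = -18.22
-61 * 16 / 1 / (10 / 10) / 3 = -976 / 3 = -325.33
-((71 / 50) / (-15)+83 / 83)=-0.91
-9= -9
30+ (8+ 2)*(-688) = -6850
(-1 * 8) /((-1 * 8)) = 1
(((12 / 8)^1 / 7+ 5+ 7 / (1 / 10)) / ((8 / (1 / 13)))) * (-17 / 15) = -459 / 560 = -0.82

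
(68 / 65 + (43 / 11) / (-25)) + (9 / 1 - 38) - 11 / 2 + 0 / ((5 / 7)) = -240313 / 7150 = -33.61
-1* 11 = -11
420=420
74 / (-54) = -1.37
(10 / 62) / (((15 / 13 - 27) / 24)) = -65 / 434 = -0.15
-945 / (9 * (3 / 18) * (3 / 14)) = -2940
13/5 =2.60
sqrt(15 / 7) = sqrt(105) / 7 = 1.46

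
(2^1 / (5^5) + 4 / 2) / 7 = 6252 / 21875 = 0.29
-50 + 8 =-42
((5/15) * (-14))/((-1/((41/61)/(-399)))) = -82/10431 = -0.01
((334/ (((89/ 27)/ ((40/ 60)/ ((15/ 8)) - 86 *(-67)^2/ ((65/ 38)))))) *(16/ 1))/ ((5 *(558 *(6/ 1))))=-35278485472/ 1614015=-21857.59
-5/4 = -1.25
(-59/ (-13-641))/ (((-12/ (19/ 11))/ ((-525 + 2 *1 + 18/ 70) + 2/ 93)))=86697019/ 12772620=6.79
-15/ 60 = -1/ 4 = -0.25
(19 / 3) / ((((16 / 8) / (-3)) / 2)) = -19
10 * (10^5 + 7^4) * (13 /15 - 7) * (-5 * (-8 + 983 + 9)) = 30900525760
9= 9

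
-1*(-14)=14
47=47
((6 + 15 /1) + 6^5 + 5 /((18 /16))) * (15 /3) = 351065 /9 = 39007.22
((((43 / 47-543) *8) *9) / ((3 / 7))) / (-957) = 1426768 / 14993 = 95.16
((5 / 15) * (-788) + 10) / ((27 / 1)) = -758 / 81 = -9.36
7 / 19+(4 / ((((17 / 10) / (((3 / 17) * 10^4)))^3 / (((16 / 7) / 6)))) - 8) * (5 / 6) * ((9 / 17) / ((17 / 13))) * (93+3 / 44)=78027299634322539894182 / 1457933305169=53519114597.14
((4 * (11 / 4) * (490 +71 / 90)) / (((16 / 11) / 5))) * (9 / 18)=5344691 / 576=9278.98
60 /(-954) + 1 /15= 1 /265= 0.00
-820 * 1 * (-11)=9020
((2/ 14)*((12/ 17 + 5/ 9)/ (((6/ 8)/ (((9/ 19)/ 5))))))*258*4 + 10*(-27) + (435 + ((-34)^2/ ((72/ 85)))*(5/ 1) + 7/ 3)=1427367509/ 203490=7014.44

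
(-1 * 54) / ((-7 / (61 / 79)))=3294 / 553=5.96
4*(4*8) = 128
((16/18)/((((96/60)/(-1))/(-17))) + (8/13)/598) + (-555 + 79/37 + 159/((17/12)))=-431.18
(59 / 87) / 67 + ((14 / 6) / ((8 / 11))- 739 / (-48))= 578681 / 31088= 18.61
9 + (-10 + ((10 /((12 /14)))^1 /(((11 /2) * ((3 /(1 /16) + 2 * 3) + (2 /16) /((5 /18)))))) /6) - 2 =-322733 /107811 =-2.99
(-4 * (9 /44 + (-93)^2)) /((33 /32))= -4059360 /121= -33548.43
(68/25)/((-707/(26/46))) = -884/406525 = -0.00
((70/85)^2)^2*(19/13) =729904/1085773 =0.67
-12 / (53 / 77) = -924 / 53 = -17.43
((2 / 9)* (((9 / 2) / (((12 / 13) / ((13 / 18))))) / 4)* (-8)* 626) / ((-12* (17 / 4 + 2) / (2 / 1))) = 52897 / 2025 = 26.12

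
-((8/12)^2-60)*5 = 2680/9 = 297.78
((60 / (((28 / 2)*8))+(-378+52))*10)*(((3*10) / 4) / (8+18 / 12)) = -683475 / 266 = -2569.45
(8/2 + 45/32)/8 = 173/256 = 0.68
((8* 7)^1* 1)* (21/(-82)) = -588/41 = -14.34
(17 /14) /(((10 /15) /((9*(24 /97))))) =2754 /679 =4.06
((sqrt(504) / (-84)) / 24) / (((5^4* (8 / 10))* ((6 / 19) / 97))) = -1843* sqrt(14) / 1008000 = -0.01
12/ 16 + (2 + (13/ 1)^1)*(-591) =-35457/ 4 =-8864.25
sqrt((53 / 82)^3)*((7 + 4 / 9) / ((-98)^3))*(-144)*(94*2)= 333794*sqrt(4346) / 197767969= 0.11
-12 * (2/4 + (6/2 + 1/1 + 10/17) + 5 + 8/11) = -24270/187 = -129.79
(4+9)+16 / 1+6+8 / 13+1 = 476 / 13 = 36.62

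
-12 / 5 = -2.40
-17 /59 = -0.29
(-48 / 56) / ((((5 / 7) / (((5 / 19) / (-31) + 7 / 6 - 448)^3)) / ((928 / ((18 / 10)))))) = 55197341361.36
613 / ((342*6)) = 613 / 2052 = 0.30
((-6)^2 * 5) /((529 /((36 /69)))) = 2160 /12167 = 0.18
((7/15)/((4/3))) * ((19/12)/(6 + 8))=0.04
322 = 322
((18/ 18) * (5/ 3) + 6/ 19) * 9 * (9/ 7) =3051/ 133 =22.94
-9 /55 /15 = -3 /275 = -0.01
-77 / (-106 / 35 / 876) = 1180410 / 53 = 22271.89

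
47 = 47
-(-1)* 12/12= 1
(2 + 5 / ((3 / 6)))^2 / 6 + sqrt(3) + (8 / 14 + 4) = sqrt(3) + 200 / 7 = 30.30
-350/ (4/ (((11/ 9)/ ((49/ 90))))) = -1375/ 7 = -196.43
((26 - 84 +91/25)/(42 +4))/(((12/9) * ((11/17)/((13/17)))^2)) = -689013/556600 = -1.24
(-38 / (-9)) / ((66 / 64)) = 1216 / 297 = 4.09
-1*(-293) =293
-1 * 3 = -3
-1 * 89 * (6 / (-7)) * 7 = 534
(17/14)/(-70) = -17/980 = -0.02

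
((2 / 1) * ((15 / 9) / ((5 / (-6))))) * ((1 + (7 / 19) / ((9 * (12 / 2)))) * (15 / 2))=-5165 / 171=-30.20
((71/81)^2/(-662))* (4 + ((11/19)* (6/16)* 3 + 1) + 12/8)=-5479567/660194064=-0.01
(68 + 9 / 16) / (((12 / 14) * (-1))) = -7679 / 96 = -79.99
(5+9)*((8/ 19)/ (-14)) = -8/ 19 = -0.42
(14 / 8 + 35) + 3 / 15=739 / 20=36.95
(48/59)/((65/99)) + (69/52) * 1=39363/15340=2.57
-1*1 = -1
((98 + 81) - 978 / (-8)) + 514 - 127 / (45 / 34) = 129473 / 180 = 719.29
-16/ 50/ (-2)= 4/ 25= 0.16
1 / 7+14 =14.14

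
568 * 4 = 2272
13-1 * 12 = 1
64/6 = 32/3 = 10.67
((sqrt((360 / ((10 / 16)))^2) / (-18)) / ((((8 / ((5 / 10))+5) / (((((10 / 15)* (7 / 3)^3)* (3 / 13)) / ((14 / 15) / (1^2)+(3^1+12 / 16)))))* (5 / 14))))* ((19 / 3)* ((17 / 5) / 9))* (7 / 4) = -99266944 / 13315185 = -7.46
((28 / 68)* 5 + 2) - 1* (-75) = 1344 / 17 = 79.06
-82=-82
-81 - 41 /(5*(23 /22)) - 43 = -15162 /115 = -131.84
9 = 9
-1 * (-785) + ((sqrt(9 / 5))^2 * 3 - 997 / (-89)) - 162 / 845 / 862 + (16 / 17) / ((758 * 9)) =1506653923247866 / 1879553216385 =801.60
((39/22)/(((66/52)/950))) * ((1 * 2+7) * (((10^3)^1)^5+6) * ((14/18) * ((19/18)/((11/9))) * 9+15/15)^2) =8678730937500052072385625/14641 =592769000580564993674.31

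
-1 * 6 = -6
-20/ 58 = -0.34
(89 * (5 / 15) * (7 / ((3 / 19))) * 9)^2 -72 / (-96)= 560458279 / 4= 140114569.75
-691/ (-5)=138.20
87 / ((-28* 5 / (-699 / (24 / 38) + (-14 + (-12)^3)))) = 198273 / 112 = 1770.29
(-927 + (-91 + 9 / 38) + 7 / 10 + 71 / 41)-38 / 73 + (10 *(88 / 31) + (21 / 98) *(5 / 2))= -243576867129 / 246802780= -986.93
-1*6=-6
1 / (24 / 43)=1.79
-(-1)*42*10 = 420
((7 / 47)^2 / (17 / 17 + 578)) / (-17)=-49 / 21743187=-0.00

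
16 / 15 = 1.07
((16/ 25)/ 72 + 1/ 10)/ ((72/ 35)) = 343/ 6480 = 0.05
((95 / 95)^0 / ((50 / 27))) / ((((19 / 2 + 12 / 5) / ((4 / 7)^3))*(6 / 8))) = 2304 / 204085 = 0.01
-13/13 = -1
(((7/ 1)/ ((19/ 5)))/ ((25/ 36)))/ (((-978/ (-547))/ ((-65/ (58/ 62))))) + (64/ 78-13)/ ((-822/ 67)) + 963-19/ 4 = 4930132208539/ 5758450308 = 856.16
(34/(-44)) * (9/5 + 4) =-493/110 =-4.48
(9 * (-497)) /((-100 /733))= 3278709 /100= 32787.09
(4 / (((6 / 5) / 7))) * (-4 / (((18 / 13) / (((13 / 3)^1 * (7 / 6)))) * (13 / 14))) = -89180 / 243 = -367.00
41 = 41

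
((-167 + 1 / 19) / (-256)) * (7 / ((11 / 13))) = 72163 / 13376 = 5.39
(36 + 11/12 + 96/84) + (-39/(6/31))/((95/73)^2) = -61345729/758100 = -80.92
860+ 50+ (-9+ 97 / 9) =8206 / 9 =911.78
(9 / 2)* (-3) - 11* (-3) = 39 / 2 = 19.50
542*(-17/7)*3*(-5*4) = 552840/7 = 78977.14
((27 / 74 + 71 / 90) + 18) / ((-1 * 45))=-31891 / 74925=-0.43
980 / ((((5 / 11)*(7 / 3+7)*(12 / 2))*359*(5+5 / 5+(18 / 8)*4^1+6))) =11 / 2154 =0.01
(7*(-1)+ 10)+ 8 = 11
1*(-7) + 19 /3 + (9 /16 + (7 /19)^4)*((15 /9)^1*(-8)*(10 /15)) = -6838451 /1172889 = -5.83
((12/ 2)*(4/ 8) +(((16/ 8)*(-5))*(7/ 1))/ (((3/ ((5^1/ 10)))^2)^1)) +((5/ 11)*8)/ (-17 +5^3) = 647/ 594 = 1.09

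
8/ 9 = 0.89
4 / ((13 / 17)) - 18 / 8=155 / 52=2.98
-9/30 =-3/10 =-0.30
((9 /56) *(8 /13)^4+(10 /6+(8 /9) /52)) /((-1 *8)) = -3071135 /14394744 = -0.21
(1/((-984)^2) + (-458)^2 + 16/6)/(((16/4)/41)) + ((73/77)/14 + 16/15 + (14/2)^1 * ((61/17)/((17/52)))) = 158197287905228263/73573758720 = 2150186.30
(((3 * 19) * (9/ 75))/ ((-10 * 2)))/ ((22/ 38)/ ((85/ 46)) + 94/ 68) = -55233/ 273850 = -0.20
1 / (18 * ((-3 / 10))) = -5 / 27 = -0.19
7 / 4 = 1.75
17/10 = 1.70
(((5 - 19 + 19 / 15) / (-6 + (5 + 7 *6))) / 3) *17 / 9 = -3247 / 16605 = -0.20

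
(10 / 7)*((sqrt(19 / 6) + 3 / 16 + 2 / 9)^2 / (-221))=-345725 / 16039296 - 295*sqrt(114) / 334152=-0.03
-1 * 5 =-5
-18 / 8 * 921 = -8289 / 4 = -2072.25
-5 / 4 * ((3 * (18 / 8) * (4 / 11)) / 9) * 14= -105 / 22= -4.77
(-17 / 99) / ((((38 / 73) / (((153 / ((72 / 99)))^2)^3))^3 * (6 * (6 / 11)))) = -958178828011226319495537577156575728607546000119103856719197121 / 3953944300049181704192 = -242334933246102600507862400000000000000000.00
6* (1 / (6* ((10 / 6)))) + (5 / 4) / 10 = 29 / 40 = 0.72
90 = 90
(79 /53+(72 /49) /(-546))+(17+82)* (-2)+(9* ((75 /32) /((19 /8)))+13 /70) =-16833344421 /89804260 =-187.44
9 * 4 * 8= 288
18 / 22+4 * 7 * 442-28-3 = 135804 / 11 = 12345.82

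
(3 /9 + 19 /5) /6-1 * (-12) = 571 /45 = 12.69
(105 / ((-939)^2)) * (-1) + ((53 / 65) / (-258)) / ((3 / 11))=-57702877 / 4928820390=-0.01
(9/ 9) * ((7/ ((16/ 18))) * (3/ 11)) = 189/ 88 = 2.15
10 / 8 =5 / 4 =1.25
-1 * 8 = -8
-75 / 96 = -25 / 32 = -0.78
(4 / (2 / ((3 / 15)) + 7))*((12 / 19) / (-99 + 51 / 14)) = -224 / 143735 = -0.00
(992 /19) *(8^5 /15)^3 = 34902897112121344 /64125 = 544294691806.96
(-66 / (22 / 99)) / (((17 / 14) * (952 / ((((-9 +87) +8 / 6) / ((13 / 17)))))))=-693 / 26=-26.65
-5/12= -0.42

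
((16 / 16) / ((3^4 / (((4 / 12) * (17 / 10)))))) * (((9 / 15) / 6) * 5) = 17 / 4860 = 0.00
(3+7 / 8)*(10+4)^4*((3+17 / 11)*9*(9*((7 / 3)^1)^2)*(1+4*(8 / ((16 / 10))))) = 68930549100 / 11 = 6266413554.55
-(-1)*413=413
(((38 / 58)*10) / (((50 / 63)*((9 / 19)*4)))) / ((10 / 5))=2527 / 1160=2.18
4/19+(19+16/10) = 1977/95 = 20.81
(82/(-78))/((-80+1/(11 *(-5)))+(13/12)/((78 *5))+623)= -54120/27952847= -0.00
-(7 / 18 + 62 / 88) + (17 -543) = -208729 / 396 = -527.09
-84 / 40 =-21 / 10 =-2.10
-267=-267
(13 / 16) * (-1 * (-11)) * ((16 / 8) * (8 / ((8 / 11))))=1573 / 8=196.62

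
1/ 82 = 0.01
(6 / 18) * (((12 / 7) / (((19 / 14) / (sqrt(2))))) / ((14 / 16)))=64 * sqrt(2) / 133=0.68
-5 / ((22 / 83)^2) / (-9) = 34445 / 4356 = 7.91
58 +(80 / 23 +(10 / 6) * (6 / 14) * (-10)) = 8748 / 161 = 54.34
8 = 8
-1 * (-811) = 811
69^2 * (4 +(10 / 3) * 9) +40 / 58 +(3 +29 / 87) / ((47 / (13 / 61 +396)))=40383250976 / 249429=161902.79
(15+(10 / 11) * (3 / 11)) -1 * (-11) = 3176 / 121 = 26.25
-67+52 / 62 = -2051 / 31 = -66.16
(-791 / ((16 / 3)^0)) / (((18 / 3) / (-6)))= 791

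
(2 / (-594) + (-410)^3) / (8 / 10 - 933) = 102347685005 / 1384317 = 73933.71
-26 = -26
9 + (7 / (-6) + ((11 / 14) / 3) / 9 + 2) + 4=2620 / 189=13.86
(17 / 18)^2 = 289 / 324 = 0.89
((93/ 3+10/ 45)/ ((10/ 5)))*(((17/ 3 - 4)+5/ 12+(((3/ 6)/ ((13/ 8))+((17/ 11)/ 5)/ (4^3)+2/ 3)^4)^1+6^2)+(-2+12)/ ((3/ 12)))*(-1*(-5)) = 7884552738709247808990521/ 1278590822400393216000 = 6166.60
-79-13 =-92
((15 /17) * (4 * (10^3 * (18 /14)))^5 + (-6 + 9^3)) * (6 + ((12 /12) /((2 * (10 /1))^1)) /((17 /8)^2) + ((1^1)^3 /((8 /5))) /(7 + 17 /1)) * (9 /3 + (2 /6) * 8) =506385177154560115333279253423 /4662934080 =108597970390900339584.74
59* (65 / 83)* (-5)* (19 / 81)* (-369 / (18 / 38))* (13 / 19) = 28883.72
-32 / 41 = -0.78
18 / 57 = 0.32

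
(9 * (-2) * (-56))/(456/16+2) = 2016/61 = 33.05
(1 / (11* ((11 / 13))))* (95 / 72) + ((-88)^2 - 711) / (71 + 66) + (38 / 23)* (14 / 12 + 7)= 64.97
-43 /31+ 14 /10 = 2 /155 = 0.01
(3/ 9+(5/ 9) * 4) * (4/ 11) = 0.93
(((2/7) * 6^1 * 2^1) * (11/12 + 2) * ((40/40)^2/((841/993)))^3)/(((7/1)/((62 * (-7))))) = -607070927340/594823321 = -1020.59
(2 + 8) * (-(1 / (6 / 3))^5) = -0.31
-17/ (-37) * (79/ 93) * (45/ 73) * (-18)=-362610/ 83731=-4.33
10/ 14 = 5/ 7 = 0.71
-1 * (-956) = 956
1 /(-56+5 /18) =-18 /1003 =-0.02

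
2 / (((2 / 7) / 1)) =7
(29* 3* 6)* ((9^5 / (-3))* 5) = -51372630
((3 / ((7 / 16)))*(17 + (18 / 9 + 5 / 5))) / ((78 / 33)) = 5280 / 91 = 58.02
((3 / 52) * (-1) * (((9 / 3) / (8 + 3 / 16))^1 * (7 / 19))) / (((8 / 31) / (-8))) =7812 / 32357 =0.24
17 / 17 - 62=-61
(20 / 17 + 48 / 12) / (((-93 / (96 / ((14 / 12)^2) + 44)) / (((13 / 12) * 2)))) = -3210064 / 232407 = -13.81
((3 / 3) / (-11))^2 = 1 / 121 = 0.01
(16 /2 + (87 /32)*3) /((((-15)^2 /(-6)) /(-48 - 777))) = 5687 /16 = 355.44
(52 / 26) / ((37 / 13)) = 26 / 37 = 0.70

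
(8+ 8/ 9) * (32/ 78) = 1280/ 351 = 3.65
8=8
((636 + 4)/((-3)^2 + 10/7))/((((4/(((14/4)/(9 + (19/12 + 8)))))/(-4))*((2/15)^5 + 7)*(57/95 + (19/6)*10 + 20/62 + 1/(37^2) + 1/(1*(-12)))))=-363831244560000000/7162641359879229607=-0.05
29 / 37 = 0.78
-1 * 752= -752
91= 91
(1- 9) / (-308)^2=-1 / 11858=-0.00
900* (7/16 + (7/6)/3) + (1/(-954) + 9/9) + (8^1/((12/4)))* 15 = 1497301/1908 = 784.75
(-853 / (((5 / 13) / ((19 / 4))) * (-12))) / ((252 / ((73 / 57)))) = 809497 / 181440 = 4.46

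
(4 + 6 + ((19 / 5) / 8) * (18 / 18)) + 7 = 699 / 40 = 17.48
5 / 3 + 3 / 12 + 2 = 47 / 12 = 3.92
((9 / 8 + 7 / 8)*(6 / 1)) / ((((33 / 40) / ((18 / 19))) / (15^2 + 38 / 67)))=43525440 / 14003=3108.29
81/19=4.26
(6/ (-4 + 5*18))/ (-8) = -3/ 344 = -0.01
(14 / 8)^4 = 2401 / 256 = 9.38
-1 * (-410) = 410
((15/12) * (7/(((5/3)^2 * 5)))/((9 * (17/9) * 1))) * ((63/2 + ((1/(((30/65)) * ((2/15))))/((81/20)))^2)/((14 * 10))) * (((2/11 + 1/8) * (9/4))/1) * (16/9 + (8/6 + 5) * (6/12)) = 55588777/1292544000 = 0.04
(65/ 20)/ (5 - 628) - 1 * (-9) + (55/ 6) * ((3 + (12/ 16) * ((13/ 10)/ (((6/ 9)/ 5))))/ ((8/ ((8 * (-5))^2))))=23568395/ 1246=18915.24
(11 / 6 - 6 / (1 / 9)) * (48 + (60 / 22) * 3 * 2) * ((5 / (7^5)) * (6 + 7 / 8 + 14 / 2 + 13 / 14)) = -14.79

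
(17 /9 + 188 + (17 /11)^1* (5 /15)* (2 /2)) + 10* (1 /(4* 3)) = 37865 /198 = 191.24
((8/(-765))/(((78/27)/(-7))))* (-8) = -224/1105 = -0.20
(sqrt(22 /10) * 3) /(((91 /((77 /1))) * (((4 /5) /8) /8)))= 528 * sqrt(55) /13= 301.21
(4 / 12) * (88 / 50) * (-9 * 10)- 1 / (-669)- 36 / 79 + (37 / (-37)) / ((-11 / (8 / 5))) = -154376771 / 2906805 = -53.11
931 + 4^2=947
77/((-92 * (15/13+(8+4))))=-1001/15732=-0.06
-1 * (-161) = 161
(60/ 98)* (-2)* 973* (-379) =3160860/ 7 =451551.43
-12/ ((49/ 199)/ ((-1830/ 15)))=291336/ 49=5945.63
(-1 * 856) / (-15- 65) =107 / 10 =10.70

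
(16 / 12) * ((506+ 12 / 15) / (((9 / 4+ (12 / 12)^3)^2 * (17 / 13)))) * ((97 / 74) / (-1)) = -7865536 / 122655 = -64.13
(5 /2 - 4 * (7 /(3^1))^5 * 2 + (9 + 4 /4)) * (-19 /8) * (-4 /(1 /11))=-54932933 /972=-56515.36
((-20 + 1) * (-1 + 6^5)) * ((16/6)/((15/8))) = -1890880/9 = -210097.78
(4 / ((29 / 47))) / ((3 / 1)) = 188 / 87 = 2.16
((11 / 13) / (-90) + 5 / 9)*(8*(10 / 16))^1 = 71 / 26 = 2.73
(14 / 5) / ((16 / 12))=21 / 10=2.10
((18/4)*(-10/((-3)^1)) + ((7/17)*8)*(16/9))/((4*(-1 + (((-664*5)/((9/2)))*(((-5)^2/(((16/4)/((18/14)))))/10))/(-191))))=4266367/1721556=2.48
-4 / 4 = -1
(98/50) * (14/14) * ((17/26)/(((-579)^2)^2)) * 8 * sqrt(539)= 23324 * sqrt(11)/36525621626325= 0.00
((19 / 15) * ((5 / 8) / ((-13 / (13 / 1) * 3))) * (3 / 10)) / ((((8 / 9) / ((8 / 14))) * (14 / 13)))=-741 / 15680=-0.05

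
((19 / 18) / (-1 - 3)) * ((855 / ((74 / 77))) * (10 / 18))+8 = -652301 / 5328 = -122.43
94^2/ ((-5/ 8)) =-70688/ 5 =-14137.60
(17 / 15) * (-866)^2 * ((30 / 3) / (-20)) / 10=-42497.51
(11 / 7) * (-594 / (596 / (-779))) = 2544993 / 2086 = 1220.03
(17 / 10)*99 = 1683 / 10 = 168.30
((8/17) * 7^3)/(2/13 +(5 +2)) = 35672/1581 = 22.56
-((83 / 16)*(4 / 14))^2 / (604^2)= -6889 / 1144062976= -0.00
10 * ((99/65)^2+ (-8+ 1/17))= -807516/14365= -56.21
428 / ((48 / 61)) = 6527 / 12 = 543.92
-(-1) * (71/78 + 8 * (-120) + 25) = -72859/78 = -934.09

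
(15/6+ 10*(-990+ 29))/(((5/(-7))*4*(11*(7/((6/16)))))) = 16.38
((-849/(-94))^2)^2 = 519554081601/78074896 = 6654.56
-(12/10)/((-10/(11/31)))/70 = 33/54250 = 0.00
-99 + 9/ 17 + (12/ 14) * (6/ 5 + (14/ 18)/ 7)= -173764/ 1785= -97.35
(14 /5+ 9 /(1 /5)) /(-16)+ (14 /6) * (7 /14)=-437 /240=-1.82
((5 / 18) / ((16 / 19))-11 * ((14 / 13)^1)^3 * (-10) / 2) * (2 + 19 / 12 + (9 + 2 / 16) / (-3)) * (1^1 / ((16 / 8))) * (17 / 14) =742452475 / 32707584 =22.70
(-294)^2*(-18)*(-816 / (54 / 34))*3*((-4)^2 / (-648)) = -177635584 / 3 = -59211861.33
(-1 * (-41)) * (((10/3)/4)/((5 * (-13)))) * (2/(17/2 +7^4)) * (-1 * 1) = 82/187941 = 0.00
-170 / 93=-1.83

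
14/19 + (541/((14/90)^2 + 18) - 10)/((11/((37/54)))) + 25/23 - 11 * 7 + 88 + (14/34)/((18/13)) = 3582277562/249324669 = 14.37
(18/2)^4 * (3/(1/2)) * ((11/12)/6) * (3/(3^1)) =24057/4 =6014.25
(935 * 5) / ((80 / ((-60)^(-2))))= 187 / 11520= 0.02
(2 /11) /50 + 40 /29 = 11029 /7975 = 1.38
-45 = -45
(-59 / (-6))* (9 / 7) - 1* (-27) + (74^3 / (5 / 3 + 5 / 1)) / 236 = 613719 / 2065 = 297.20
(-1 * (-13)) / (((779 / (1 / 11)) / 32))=0.05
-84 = -84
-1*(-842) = 842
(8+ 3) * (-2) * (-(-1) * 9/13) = -15.23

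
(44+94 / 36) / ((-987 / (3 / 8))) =-839 / 47376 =-0.02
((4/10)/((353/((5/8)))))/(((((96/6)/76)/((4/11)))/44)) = 19/353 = 0.05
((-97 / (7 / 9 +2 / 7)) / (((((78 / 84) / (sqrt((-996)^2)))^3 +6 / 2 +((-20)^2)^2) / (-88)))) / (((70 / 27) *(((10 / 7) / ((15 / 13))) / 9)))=265720227236294003712 / 1889202046026583624895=0.14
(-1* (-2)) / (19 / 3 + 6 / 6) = 0.27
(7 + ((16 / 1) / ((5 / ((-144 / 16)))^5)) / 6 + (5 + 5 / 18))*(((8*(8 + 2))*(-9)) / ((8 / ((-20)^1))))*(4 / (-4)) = 8574908 / 125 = 68599.26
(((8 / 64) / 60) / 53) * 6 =0.00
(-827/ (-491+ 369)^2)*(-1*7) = 5789/ 14884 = 0.39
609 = 609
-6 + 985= 979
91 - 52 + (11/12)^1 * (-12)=28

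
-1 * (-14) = 14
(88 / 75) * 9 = 264 / 25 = 10.56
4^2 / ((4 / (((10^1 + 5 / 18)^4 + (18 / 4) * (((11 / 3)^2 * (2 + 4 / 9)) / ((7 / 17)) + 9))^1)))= 8493136399 / 183708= 46231.72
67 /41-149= -6042 /41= -147.37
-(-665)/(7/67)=6365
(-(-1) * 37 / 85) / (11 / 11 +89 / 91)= 3367 / 15300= 0.22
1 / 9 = 0.11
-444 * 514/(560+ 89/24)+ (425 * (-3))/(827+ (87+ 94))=-1846083649/4545744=-406.11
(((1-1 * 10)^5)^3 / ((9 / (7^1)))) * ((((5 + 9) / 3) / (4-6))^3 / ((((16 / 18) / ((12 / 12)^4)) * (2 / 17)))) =311254012544714379 / 16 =19453375784044648.69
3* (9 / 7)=27 / 7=3.86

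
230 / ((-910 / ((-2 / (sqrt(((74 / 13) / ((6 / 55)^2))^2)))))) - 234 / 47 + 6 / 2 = -72824259 / 36823325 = -1.98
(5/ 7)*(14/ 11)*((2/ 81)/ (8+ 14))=0.00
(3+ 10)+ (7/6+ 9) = 139/6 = 23.17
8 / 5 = 1.60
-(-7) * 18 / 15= 42 / 5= 8.40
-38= -38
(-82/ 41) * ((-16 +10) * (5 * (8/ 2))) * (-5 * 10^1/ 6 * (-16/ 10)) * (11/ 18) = 17600/ 9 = 1955.56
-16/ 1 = -16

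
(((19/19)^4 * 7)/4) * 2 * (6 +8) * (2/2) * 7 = 343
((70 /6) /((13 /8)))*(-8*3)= -2240 /13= -172.31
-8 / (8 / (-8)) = 8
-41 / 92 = -0.45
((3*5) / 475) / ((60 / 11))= 11 / 1900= 0.01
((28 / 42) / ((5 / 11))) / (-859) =-22 / 12885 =-0.00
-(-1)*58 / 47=58 / 47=1.23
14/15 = 0.93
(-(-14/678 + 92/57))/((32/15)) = -51315/68704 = -0.75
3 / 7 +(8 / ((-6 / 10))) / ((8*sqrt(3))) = 3 / 7- 5*sqrt(3) / 9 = -0.53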